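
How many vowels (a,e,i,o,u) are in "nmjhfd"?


Input: nmjhfd
Checking each character:
  'n' at position 0: consonant
  'm' at position 1: consonant
  'j' at position 2: consonant
  'h' at position 3: consonant
  'f' at position 4: consonant
  'd' at position 5: consonant
Total vowels: 0

0


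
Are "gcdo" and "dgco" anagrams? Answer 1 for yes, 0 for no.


Strings: "gcdo", "dgco"
Sorted first:  cdgo
Sorted second: cdgo
Sorted forms match => anagrams

1


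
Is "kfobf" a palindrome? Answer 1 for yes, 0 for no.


Input: kfobf
Reversed: fbofk
  Compare pos 0 ('k') with pos 4 ('f'): MISMATCH
  Compare pos 1 ('f') with pos 3 ('b'): MISMATCH
Result: not a palindrome

0


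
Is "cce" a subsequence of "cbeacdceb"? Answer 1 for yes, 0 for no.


Check if "cce" is a subsequence of "cbeacdceb"
Greedy scan:
  Position 0 ('c'): matches sub[0] = 'c'
  Position 1 ('b'): no match needed
  Position 2 ('e'): no match needed
  Position 3 ('a'): no match needed
  Position 4 ('c'): matches sub[1] = 'c'
  Position 5 ('d'): no match needed
  Position 6 ('c'): no match needed
  Position 7 ('e'): matches sub[2] = 'e'
  Position 8 ('b'): no match needed
All 3 characters matched => is a subsequence

1


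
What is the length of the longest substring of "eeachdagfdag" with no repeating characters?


Input: "eeachdagfdag"
Sliding window (track last position of each char):
  Position 0 ('e'): window [0,0] length 1 -- new best
  Position 1 ('e'): repeat (last at 0), move window start to 1
  Position 1 ('e'): window [1,1] length 1
  Position 2 ('a'): window [1,2] length 2 -- new best
  Position 3 ('c'): window [1,3] length 3 -- new best
  Position 4 ('h'): window [1,4] length 4 -- new best
  Position 5 ('d'): window [1,5] length 5 -- new best
  Position 6 ('a'): repeat (last at 2), move window start to 3
  Position 6 ('a'): window [3,6] length 4
  Position 7 ('g'): window [3,7] length 5
  Position 8 ('f'): window [3,8] length 6 -- new best
  Position 9 ('d'): repeat (last at 5), move window start to 6
  Position 9 ('d'): window [6,9] length 4
  Position 10 ('a'): repeat (last at 6), move window start to 7
  Position 10 ('a'): window [7,10] length 4
  Position 11 ('g'): repeat (last at 7), move window start to 8
  Position 11 ('g'): window [8,11] length 4
Longest substring with no repeats: "chdagf" with length 6

6


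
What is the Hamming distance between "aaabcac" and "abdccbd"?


Comparing "aaabcac" and "abdccbd" position by position:
  Position 0: 'a' vs 'a' => same
  Position 1: 'a' vs 'b' => differ
  Position 2: 'a' vs 'd' => differ
  Position 3: 'b' vs 'c' => differ
  Position 4: 'c' vs 'c' => same
  Position 5: 'a' vs 'b' => differ
  Position 6: 'c' vs 'd' => differ
Total differences (Hamming distance): 5

5


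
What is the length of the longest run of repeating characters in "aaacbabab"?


Input: "aaacbabab"
Scanning for longest run:
  Position 1 ('a'): continues run of 'a', length=2
  Position 2 ('a'): continues run of 'a', length=3
  Position 3 ('c'): new char, reset run to 1
  Position 4 ('b'): new char, reset run to 1
  Position 5 ('a'): new char, reset run to 1
  Position 6 ('b'): new char, reset run to 1
  Position 7 ('a'): new char, reset run to 1
  Position 8 ('b'): new char, reset run to 1
Longest run: 'a' with length 3

3


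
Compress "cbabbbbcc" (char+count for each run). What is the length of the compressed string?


Input: cbabbbbcc
Runs:
  'c' x 1 => "c1"
  'b' x 1 => "b1"
  'a' x 1 => "a1"
  'b' x 4 => "b4"
  'c' x 2 => "c2"
Compressed: "c1b1a1b4c2"
Compressed length: 10

10


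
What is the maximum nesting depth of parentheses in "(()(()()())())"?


Input: "(()(()()())())"
Tracking depth:
  Position 0 '(': depth becomes 1
  Position 1 '(': depth becomes 2
  Position 2 ')': depth becomes 1
  Position 3 '(': depth becomes 2
  Position 4 '(': depth becomes 3
  Position 5 ')': depth becomes 2
  Position 6 '(': depth becomes 3
  Position 7 ')': depth becomes 2
  Position 8 '(': depth becomes 3
  Position 9 ')': depth becomes 2
  Position 10 ')': depth becomes 1
  Position 11 '(': depth becomes 2
  Position 12 ')': depth becomes 1
  Position 13 ')': depth becomes 0
Maximum depth reached: 3

3


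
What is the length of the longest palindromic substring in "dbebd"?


Input: "dbebd"
Checking substrings for palindromes:
  [0:5] "dbebd" (len 5) => palindrome
  [1:4] "beb" (len 3) => palindrome
Longest palindromic substring: "dbebd" with length 5

5


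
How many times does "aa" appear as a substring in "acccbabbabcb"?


Searching for "aa" in "acccbabbabcb"
Scanning each position:
  Position 0: "ac" => no
  Position 1: "cc" => no
  Position 2: "cc" => no
  Position 3: "cb" => no
  Position 4: "ba" => no
  Position 5: "ab" => no
  Position 6: "bb" => no
  Position 7: "ba" => no
  Position 8: "ab" => no
  Position 9: "bc" => no
  Position 10: "cb" => no
Total occurrences: 0

0


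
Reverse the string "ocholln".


Input: ocholln
Reading characters right to left:
  Position 6: 'n'
  Position 5: 'l'
  Position 4: 'l'
  Position 3: 'o'
  Position 2: 'h'
  Position 1: 'c'
  Position 0: 'o'
Reversed: nllohco

nllohco


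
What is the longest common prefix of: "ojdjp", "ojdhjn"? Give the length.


Words: ojdjp, ojdhjn
  Position 0: all 'o' => match
  Position 1: all 'j' => match
  Position 2: all 'd' => match
  Position 3: ('j', 'h') => mismatch, stop
LCP = "ojd" (length 3)

3


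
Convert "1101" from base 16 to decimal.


Input: "1101" in base 16
Positional expansion:
  Digit '1' (value 1) x 16^3 = 4096
  Digit '1' (value 1) x 16^2 = 256
  Digit '0' (value 0) x 16^1 = 0
  Digit '1' (value 1) x 16^0 = 1
Sum = 4353

4353


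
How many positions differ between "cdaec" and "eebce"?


Comparing "cdaec" and "eebce" position by position:
  Position 0: 'c' vs 'e' => DIFFER
  Position 1: 'd' vs 'e' => DIFFER
  Position 2: 'a' vs 'b' => DIFFER
  Position 3: 'e' vs 'c' => DIFFER
  Position 4: 'c' vs 'e' => DIFFER
Positions that differ: 5

5


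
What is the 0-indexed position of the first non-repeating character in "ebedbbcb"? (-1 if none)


Input: ebedbbcb
Character frequencies:
  'b': 4
  'c': 1
  'd': 1
  'e': 2
Scanning left to right for freq == 1:
  Position 0 ('e'): freq=2, skip
  Position 1 ('b'): freq=4, skip
  Position 2 ('e'): freq=2, skip
  Position 3 ('d'): unique! => answer = 3

3


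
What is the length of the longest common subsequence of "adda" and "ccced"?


LCS of "adda" and "ccced"
DP table:
           c    c    c    e    d
      0    0    0    0    0    0
  a   0    0    0    0    0    0
  d   0    0    0    0    0    1
  d   0    0    0    0    0    1
  a   0    0    0    0    0    1
LCS length = dp[4][5] = 1

1


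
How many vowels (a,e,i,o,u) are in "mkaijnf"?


Input: mkaijnf
Checking each character:
  'm' at position 0: consonant
  'k' at position 1: consonant
  'a' at position 2: vowel (running total: 1)
  'i' at position 3: vowel (running total: 2)
  'j' at position 4: consonant
  'n' at position 5: consonant
  'f' at position 6: consonant
Total vowels: 2

2


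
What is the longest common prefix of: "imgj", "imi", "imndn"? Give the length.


Words: imgj, imi, imndn
  Position 0: all 'i' => match
  Position 1: all 'm' => match
  Position 2: ('g', 'i', 'n') => mismatch, stop
LCP = "im" (length 2)

2


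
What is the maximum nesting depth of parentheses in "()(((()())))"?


Input: "()(((()())))"
Tracking depth:
  Position 0 '(': depth becomes 1
  Position 1 ')': depth becomes 0
  Position 2 '(': depth becomes 1
  Position 3 '(': depth becomes 2
  Position 4 '(': depth becomes 3
  Position 5 '(': depth becomes 4
  Position 6 ')': depth becomes 3
  Position 7 '(': depth becomes 4
  Position 8 ')': depth becomes 3
  Position 9 ')': depth becomes 2
  Position 10 ')': depth becomes 1
  Position 11 ')': depth becomes 0
Maximum depth reached: 4

4


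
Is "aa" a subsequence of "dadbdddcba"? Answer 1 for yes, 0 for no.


Check if "aa" is a subsequence of "dadbdddcba"
Greedy scan:
  Position 0 ('d'): no match needed
  Position 1 ('a'): matches sub[0] = 'a'
  Position 2 ('d'): no match needed
  Position 3 ('b'): no match needed
  Position 4 ('d'): no match needed
  Position 5 ('d'): no match needed
  Position 6 ('d'): no match needed
  Position 7 ('c'): no match needed
  Position 8 ('b'): no match needed
  Position 9 ('a'): matches sub[1] = 'a'
All 2 characters matched => is a subsequence

1


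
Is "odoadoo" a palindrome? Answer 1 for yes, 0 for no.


Input: odoadoo
Reversed: oodaodo
  Compare pos 0 ('o') with pos 6 ('o'): match
  Compare pos 1 ('d') with pos 5 ('o'): MISMATCH
  Compare pos 2 ('o') with pos 4 ('d'): MISMATCH
Result: not a palindrome

0


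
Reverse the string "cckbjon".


Input: cckbjon
Reading characters right to left:
  Position 6: 'n'
  Position 5: 'o'
  Position 4: 'j'
  Position 3: 'b'
  Position 2: 'k'
  Position 1: 'c'
  Position 0: 'c'
Reversed: nojbkcc

nojbkcc


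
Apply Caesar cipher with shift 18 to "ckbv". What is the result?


Caesar cipher: shift "ckbv" by 18
  'c' (pos 2) + 18 = pos 20 = 'u'
  'k' (pos 10) + 18 = pos 2 = 'c'
  'b' (pos 1) + 18 = pos 19 = 't'
  'v' (pos 21) + 18 = pos 13 = 'n'
Result: uctn

uctn


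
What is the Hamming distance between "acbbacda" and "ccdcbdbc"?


Comparing "acbbacda" and "ccdcbdbc" position by position:
  Position 0: 'a' vs 'c' => differ
  Position 1: 'c' vs 'c' => same
  Position 2: 'b' vs 'd' => differ
  Position 3: 'b' vs 'c' => differ
  Position 4: 'a' vs 'b' => differ
  Position 5: 'c' vs 'd' => differ
  Position 6: 'd' vs 'b' => differ
  Position 7: 'a' vs 'c' => differ
Total differences (Hamming distance): 7

7


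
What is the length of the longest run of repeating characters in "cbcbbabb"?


Input: "cbcbbabb"
Scanning for longest run:
  Position 1 ('b'): new char, reset run to 1
  Position 2 ('c'): new char, reset run to 1
  Position 3 ('b'): new char, reset run to 1
  Position 4 ('b'): continues run of 'b', length=2
  Position 5 ('a'): new char, reset run to 1
  Position 6 ('b'): new char, reset run to 1
  Position 7 ('b'): continues run of 'b', length=2
Longest run: 'b' with length 2

2


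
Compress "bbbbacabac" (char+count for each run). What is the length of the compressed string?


Input: bbbbacabac
Runs:
  'b' x 4 => "b4"
  'a' x 1 => "a1"
  'c' x 1 => "c1"
  'a' x 1 => "a1"
  'b' x 1 => "b1"
  'a' x 1 => "a1"
  'c' x 1 => "c1"
Compressed: "b4a1c1a1b1a1c1"
Compressed length: 14

14


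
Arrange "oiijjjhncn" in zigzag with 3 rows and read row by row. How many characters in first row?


Zigzag "oiijjjhncn" into 3 rows:
Placing characters:
  'o' => row 0
  'i' => row 1
  'i' => row 2
  'j' => row 1
  'j' => row 0
  'j' => row 1
  'h' => row 2
  'n' => row 1
  'c' => row 0
  'n' => row 1
Rows:
  Row 0: "ojc"
  Row 1: "ijjnn"
  Row 2: "ih"
First row length: 3

3


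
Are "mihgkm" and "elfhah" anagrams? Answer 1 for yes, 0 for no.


Strings: "mihgkm", "elfhah"
Sorted first:  ghikmm
Sorted second: aefhhl
Differ at position 0: 'g' vs 'a' => not anagrams

0


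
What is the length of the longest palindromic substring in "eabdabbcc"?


Input: "eabdabbcc"
Checking substrings for palindromes:
  [5:7] "bb" (len 2) => palindrome
  [7:9] "cc" (len 2) => palindrome
Longest palindromic substring: "bb" with length 2

2


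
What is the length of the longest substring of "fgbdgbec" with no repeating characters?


Input: "fgbdgbec"
Sliding window (track last position of each char):
  Position 0 ('f'): window [0,0] length 1 -- new best
  Position 1 ('g'): window [0,1] length 2 -- new best
  Position 2 ('b'): window [0,2] length 3 -- new best
  Position 3 ('d'): window [0,3] length 4 -- new best
  Position 4 ('g'): repeat (last at 1), move window start to 2
  Position 4 ('g'): window [2,4] length 3
  Position 5 ('b'): repeat (last at 2), move window start to 3
  Position 5 ('b'): window [3,5] length 3
  Position 6 ('e'): window [3,6] length 4
  Position 7 ('c'): window [3,7] length 5 -- new best
Longest substring with no repeats: "dgbec" with length 5

5


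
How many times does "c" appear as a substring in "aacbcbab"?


Searching for "c" in "aacbcbab"
Scanning each position:
  Position 0: "a" => no
  Position 1: "a" => no
  Position 2: "c" => MATCH
  Position 3: "b" => no
  Position 4: "c" => MATCH
  Position 5: "b" => no
  Position 6: "a" => no
  Position 7: "b" => no
Total occurrences: 2

2


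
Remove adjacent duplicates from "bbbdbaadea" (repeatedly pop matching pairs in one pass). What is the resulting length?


Input: bbbdbaadea
Stack-based adjacent duplicate removal:
  Read 'b': push. Stack: b
  Read 'b': matches stack top 'b' => pop. Stack: (empty)
  Read 'b': push. Stack: b
  Read 'd': push. Stack: bd
  Read 'b': push. Stack: bdb
  Read 'a': push. Stack: bdba
  Read 'a': matches stack top 'a' => pop. Stack: bdb
  Read 'd': push. Stack: bdbd
  Read 'e': push. Stack: bdbde
  Read 'a': push. Stack: bdbdea
Final stack: "bdbdea" (length 6)

6


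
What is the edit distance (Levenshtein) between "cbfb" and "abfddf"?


Computing edit distance: "cbfb" -> "abfddf"
DP table:
           a    b    f    d    d    f
      0    1    2    3    4    5    6
  c   1    1    2    3    4    5    6
  b   2    2    1    2    3    4    5
  f   3    3    2    1    2    3    4
  b   4    4    3    2    2    3    4
Edit distance = dp[4][6] = 4

4


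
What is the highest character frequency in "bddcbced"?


Input: bddcbced
Character counts:
  'b': 2
  'c': 2
  'd': 3
  'e': 1
Maximum frequency: 3

3


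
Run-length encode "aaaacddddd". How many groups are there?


Input: aaaacddddd
Scanning for consecutive runs:
  Group 1: 'a' x 4 (positions 0-3)
  Group 2: 'c' x 1 (positions 4-4)
  Group 3: 'd' x 5 (positions 5-9)
Total groups: 3

3


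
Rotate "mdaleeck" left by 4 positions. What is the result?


Input: "mdaleeck", rotate left by 4
First 4 characters: "mdal"
Remaining characters: "eeck"
Concatenate remaining + first: "eeck" + "mdal" = "eeckmdal"

eeckmdal


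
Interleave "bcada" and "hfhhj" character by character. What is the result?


Interleaving "bcada" and "hfhhj":
  Position 0: 'b' from first, 'h' from second => "bh"
  Position 1: 'c' from first, 'f' from second => "cf"
  Position 2: 'a' from first, 'h' from second => "ah"
  Position 3: 'd' from first, 'h' from second => "dh"
  Position 4: 'a' from first, 'j' from second => "aj"
Result: bhcfahdhaj

bhcfahdhaj


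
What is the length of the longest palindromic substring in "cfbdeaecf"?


Input: "cfbdeaecf"
Checking substrings for palindromes:
  [4:7] "eae" (len 3) => palindrome
Longest palindromic substring: "eae" with length 3

3


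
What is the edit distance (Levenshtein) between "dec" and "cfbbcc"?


Computing edit distance: "dec" -> "cfbbcc"
DP table:
           c    f    b    b    c    c
      0    1    2    3    4    5    6
  d   1    1    2    3    4    5    6
  e   2    2    2    3    4    5    6
  c   3    2    3    3    4    4    5
Edit distance = dp[3][6] = 5

5


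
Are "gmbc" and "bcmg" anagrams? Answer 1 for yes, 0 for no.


Strings: "gmbc", "bcmg"
Sorted first:  bcgm
Sorted second: bcgm
Sorted forms match => anagrams

1


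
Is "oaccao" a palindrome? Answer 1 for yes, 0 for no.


Input: oaccao
Reversed: oaccao
  Compare pos 0 ('o') with pos 5 ('o'): match
  Compare pos 1 ('a') with pos 4 ('a'): match
  Compare pos 2 ('c') with pos 3 ('c'): match
Result: palindrome

1


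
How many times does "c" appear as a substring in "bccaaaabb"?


Searching for "c" in "bccaaaabb"
Scanning each position:
  Position 0: "b" => no
  Position 1: "c" => MATCH
  Position 2: "c" => MATCH
  Position 3: "a" => no
  Position 4: "a" => no
  Position 5: "a" => no
  Position 6: "a" => no
  Position 7: "b" => no
  Position 8: "b" => no
Total occurrences: 2

2


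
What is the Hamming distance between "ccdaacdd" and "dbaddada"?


Comparing "ccdaacdd" and "dbaddada" position by position:
  Position 0: 'c' vs 'd' => differ
  Position 1: 'c' vs 'b' => differ
  Position 2: 'd' vs 'a' => differ
  Position 3: 'a' vs 'd' => differ
  Position 4: 'a' vs 'd' => differ
  Position 5: 'c' vs 'a' => differ
  Position 6: 'd' vs 'd' => same
  Position 7: 'd' vs 'a' => differ
Total differences (Hamming distance): 7

7


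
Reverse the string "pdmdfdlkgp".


Input: pdmdfdlkgp
Reading characters right to left:
  Position 9: 'p'
  Position 8: 'g'
  Position 7: 'k'
  Position 6: 'l'
  Position 5: 'd'
  Position 4: 'f'
  Position 3: 'd'
  Position 2: 'm'
  Position 1: 'd'
  Position 0: 'p'
Reversed: pgkldfdmdp

pgkldfdmdp


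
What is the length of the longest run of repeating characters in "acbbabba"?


Input: "acbbabba"
Scanning for longest run:
  Position 1 ('c'): new char, reset run to 1
  Position 2 ('b'): new char, reset run to 1
  Position 3 ('b'): continues run of 'b', length=2
  Position 4 ('a'): new char, reset run to 1
  Position 5 ('b'): new char, reset run to 1
  Position 6 ('b'): continues run of 'b', length=2
  Position 7 ('a'): new char, reset run to 1
Longest run: 'b' with length 2

2


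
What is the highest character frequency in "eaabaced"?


Input: eaabaced
Character counts:
  'a': 3
  'b': 1
  'c': 1
  'd': 1
  'e': 2
Maximum frequency: 3

3


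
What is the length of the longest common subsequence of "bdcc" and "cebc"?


LCS of "bdcc" and "cebc"
DP table:
           c    e    b    c
      0    0    0    0    0
  b   0    0    0    1    1
  d   0    0    0    1    1
  c   0    1    1    1    2
  c   0    1    1    1    2
LCS length = dp[4][4] = 2

2


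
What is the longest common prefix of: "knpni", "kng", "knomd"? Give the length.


Words: knpni, kng, knomd
  Position 0: all 'k' => match
  Position 1: all 'n' => match
  Position 2: ('p', 'g', 'o') => mismatch, stop
LCP = "kn" (length 2)

2


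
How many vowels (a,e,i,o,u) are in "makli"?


Input: makli
Checking each character:
  'm' at position 0: consonant
  'a' at position 1: vowel (running total: 1)
  'k' at position 2: consonant
  'l' at position 3: consonant
  'i' at position 4: vowel (running total: 2)
Total vowels: 2

2


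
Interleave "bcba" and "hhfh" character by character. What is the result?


Interleaving "bcba" and "hhfh":
  Position 0: 'b' from first, 'h' from second => "bh"
  Position 1: 'c' from first, 'h' from second => "ch"
  Position 2: 'b' from first, 'f' from second => "bf"
  Position 3: 'a' from first, 'h' from second => "ah"
Result: bhchbfah

bhchbfah


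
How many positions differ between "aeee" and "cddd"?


Comparing "aeee" and "cddd" position by position:
  Position 0: 'a' vs 'c' => DIFFER
  Position 1: 'e' vs 'd' => DIFFER
  Position 2: 'e' vs 'd' => DIFFER
  Position 3: 'e' vs 'd' => DIFFER
Positions that differ: 4

4


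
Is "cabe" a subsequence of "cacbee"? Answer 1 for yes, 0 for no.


Check if "cabe" is a subsequence of "cacbee"
Greedy scan:
  Position 0 ('c'): matches sub[0] = 'c'
  Position 1 ('a'): matches sub[1] = 'a'
  Position 2 ('c'): no match needed
  Position 3 ('b'): matches sub[2] = 'b'
  Position 4 ('e'): matches sub[3] = 'e'
  Position 5 ('e'): no match needed
All 4 characters matched => is a subsequence

1


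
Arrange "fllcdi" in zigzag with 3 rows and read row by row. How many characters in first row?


Zigzag "fllcdi" into 3 rows:
Placing characters:
  'f' => row 0
  'l' => row 1
  'l' => row 2
  'c' => row 1
  'd' => row 0
  'i' => row 1
Rows:
  Row 0: "fd"
  Row 1: "lci"
  Row 2: "l"
First row length: 2

2


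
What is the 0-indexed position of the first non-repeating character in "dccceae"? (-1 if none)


Input: dccceae
Character frequencies:
  'a': 1
  'c': 3
  'd': 1
  'e': 2
Scanning left to right for freq == 1:
  Position 0 ('d'): unique! => answer = 0

0


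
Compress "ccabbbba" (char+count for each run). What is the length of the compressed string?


Input: ccabbbba
Runs:
  'c' x 2 => "c2"
  'a' x 1 => "a1"
  'b' x 4 => "b4"
  'a' x 1 => "a1"
Compressed: "c2a1b4a1"
Compressed length: 8

8


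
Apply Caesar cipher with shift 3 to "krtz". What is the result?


Caesar cipher: shift "krtz" by 3
  'k' (pos 10) + 3 = pos 13 = 'n'
  'r' (pos 17) + 3 = pos 20 = 'u'
  't' (pos 19) + 3 = pos 22 = 'w'
  'z' (pos 25) + 3 = pos 2 = 'c'
Result: nuwc

nuwc


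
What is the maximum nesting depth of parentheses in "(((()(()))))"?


Input: "(((()(()))))"
Tracking depth:
  Position 0 '(': depth becomes 1
  Position 1 '(': depth becomes 2
  Position 2 '(': depth becomes 3
  Position 3 '(': depth becomes 4
  Position 4 ')': depth becomes 3
  Position 5 '(': depth becomes 4
  Position 6 '(': depth becomes 5
  Position 7 ')': depth becomes 4
  Position 8 ')': depth becomes 3
  Position 9 ')': depth becomes 2
  Position 10 ')': depth becomes 1
  Position 11 ')': depth becomes 0
Maximum depth reached: 5

5


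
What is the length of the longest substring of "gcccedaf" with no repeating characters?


Input: "gcccedaf"
Sliding window (track last position of each char):
  Position 0 ('g'): window [0,0] length 1 -- new best
  Position 1 ('c'): window [0,1] length 2 -- new best
  Position 2 ('c'): repeat (last at 1), move window start to 2
  Position 2 ('c'): window [2,2] length 1
  Position 3 ('c'): repeat (last at 2), move window start to 3
  Position 3 ('c'): window [3,3] length 1
  Position 4 ('e'): window [3,4] length 2
  Position 5 ('d'): window [3,5] length 3 -- new best
  Position 6 ('a'): window [3,6] length 4 -- new best
  Position 7 ('f'): window [3,7] length 5 -- new best
Longest substring with no repeats: "cedaf" with length 5

5


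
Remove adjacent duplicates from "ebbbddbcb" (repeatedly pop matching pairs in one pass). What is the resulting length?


Input: ebbbddbcb
Stack-based adjacent duplicate removal:
  Read 'e': push. Stack: e
  Read 'b': push. Stack: eb
  Read 'b': matches stack top 'b' => pop. Stack: e
  Read 'b': push. Stack: eb
  Read 'd': push. Stack: ebd
  Read 'd': matches stack top 'd' => pop. Stack: eb
  Read 'b': matches stack top 'b' => pop. Stack: e
  Read 'c': push. Stack: ec
  Read 'b': push. Stack: ecb
Final stack: "ecb" (length 3)

3


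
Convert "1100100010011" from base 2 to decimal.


Input: "1100100010011" in base 2
Positional expansion:
  Digit '1' (value 1) x 2^12 = 4096
  Digit '1' (value 1) x 2^11 = 2048
  Digit '0' (value 0) x 2^10 = 0
  Digit '0' (value 0) x 2^9 = 0
  Digit '1' (value 1) x 2^8 = 256
  Digit '0' (value 0) x 2^7 = 0
  Digit '0' (value 0) x 2^6 = 0
  Digit '0' (value 0) x 2^5 = 0
  Digit '1' (value 1) x 2^4 = 16
  Digit '0' (value 0) x 2^3 = 0
  Digit '0' (value 0) x 2^2 = 0
  Digit '1' (value 1) x 2^1 = 2
  Digit '1' (value 1) x 2^0 = 1
Sum = 6419

6419


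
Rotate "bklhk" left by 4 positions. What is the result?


Input: "bklhk", rotate left by 4
First 4 characters: "bklh"
Remaining characters: "k"
Concatenate remaining + first: "k" + "bklh" = "kbklh"

kbklh


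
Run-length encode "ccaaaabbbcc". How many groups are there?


Input: ccaaaabbbcc
Scanning for consecutive runs:
  Group 1: 'c' x 2 (positions 0-1)
  Group 2: 'a' x 4 (positions 2-5)
  Group 3: 'b' x 3 (positions 6-8)
  Group 4: 'c' x 2 (positions 9-10)
Total groups: 4

4


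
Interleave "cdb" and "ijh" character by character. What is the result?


Interleaving "cdb" and "ijh":
  Position 0: 'c' from first, 'i' from second => "ci"
  Position 1: 'd' from first, 'j' from second => "dj"
  Position 2: 'b' from first, 'h' from second => "bh"
Result: cidjbh

cidjbh


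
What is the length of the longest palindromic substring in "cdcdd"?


Input: "cdcdd"
Checking substrings for palindromes:
  [0:3] "cdc" (len 3) => palindrome
  [1:4] "dcd" (len 3) => palindrome
  [3:5] "dd" (len 2) => palindrome
Longest palindromic substring: "cdc" with length 3

3


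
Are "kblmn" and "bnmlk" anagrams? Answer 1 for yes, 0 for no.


Strings: "kblmn", "bnmlk"
Sorted first:  bklmn
Sorted second: bklmn
Sorted forms match => anagrams

1


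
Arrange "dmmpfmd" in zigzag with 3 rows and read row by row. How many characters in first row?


Zigzag "dmmpfmd" into 3 rows:
Placing characters:
  'd' => row 0
  'm' => row 1
  'm' => row 2
  'p' => row 1
  'f' => row 0
  'm' => row 1
  'd' => row 2
Rows:
  Row 0: "df"
  Row 1: "mpm"
  Row 2: "md"
First row length: 2

2


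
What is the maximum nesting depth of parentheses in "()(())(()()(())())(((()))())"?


Input: "()(())(()()(())())(((()))())"
Tracking depth:
  Position 0 '(': depth becomes 1
  Position 1 ')': depth becomes 0
  Position 2 '(': depth becomes 1
  Position 3 '(': depth becomes 2
  Position 4 ')': depth becomes 1
  Position 5 ')': depth becomes 0
  Position 6 '(': depth becomes 1
  Position 7 '(': depth becomes 2
  Position 8 ')': depth becomes 1
  Position 9 '(': depth becomes 2
  Position 10 ')': depth becomes 1
  Position 11 '(': depth becomes 2
  Position 12 '(': depth becomes 3
  Position 13 ')': depth becomes 2
  Position 14 ')': depth becomes 1
  Position 15 '(': depth becomes 2
  Position 16 ')': depth becomes 1
  Position 17 ')': depth becomes 0
  Position 18 '(': depth becomes 1
  Position 19 '(': depth becomes 2
  Position 20 '(': depth becomes 3
  Position 21 '(': depth becomes 4
  Position 22 ')': depth becomes 3
  Position 23 ')': depth becomes 2
  Position 24 ')': depth becomes 1
  Position 25 '(': depth becomes 2
  Position 26 ')': depth becomes 1
  Position 27 ')': depth becomes 0
Maximum depth reached: 4

4


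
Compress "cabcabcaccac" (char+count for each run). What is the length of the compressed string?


Input: cabcabcaccac
Runs:
  'c' x 1 => "c1"
  'a' x 1 => "a1"
  'b' x 1 => "b1"
  'c' x 1 => "c1"
  'a' x 1 => "a1"
  'b' x 1 => "b1"
  'c' x 1 => "c1"
  'a' x 1 => "a1"
  'c' x 2 => "c2"
  'a' x 1 => "a1"
  'c' x 1 => "c1"
Compressed: "c1a1b1c1a1b1c1a1c2a1c1"
Compressed length: 22

22


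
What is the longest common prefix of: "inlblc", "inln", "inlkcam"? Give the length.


Words: inlblc, inln, inlkcam
  Position 0: all 'i' => match
  Position 1: all 'n' => match
  Position 2: all 'l' => match
  Position 3: ('b', 'n', 'k') => mismatch, stop
LCP = "inl" (length 3)

3


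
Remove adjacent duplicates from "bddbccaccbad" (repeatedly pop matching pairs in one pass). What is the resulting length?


Input: bddbccaccbad
Stack-based adjacent duplicate removal:
  Read 'b': push. Stack: b
  Read 'd': push. Stack: bd
  Read 'd': matches stack top 'd' => pop. Stack: b
  Read 'b': matches stack top 'b' => pop. Stack: (empty)
  Read 'c': push. Stack: c
  Read 'c': matches stack top 'c' => pop. Stack: (empty)
  Read 'a': push. Stack: a
  Read 'c': push. Stack: ac
  Read 'c': matches stack top 'c' => pop. Stack: a
  Read 'b': push. Stack: ab
  Read 'a': push. Stack: aba
  Read 'd': push. Stack: abad
Final stack: "abad" (length 4)

4


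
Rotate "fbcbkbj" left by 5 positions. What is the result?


Input: "fbcbkbj", rotate left by 5
First 5 characters: "fbcbk"
Remaining characters: "bj"
Concatenate remaining + first: "bj" + "fbcbk" = "bjfbcbk"

bjfbcbk


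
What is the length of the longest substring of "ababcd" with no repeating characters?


Input: "ababcd"
Sliding window (track last position of each char):
  Position 0 ('a'): window [0,0] length 1 -- new best
  Position 1 ('b'): window [0,1] length 2 -- new best
  Position 2 ('a'): repeat (last at 0), move window start to 1
  Position 2 ('a'): window [1,2] length 2
  Position 3 ('b'): repeat (last at 1), move window start to 2
  Position 3 ('b'): window [2,3] length 2
  Position 4 ('c'): window [2,4] length 3 -- new best
  Position 5 ('d'): window [2,5] length 4 -- new best
Longest substring with no repeats: "abcd" with length 4

4


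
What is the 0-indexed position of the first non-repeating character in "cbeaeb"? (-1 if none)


Input: cbeaeb
Character frequencies:
  'a': 1
  'b': 2
  'c': 1
  'e': 2
Scanning left to right for freq == 1:
  Position 0 ('c'): unique! => answer = 0

0


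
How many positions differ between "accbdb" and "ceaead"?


Comparing "accbdb" and "ceaead" position by position:
  Position 0: 'a' vs 'c' => DIFFER
  Position 1: 'c' vs 'e' => DIFFER
  Position 2: 'c' vs 'a' => DIFFER
  Position 3: 'b' vs 'e' => DIFFER
  Position 4: 'd' vs 'a' => DIFFER
  Position 5: 'b' vs 'd' => DIFFER
Positions that differ: 6

6


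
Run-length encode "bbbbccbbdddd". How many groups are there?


Input: bbbbccbbdddd
Scanning for consecutive runs:
  Group 1: 'b' x 4 (positions 0-3)
  Group 2: 'c' x 2 (positions 4-5)
  Group 3: 'b' x 2 (positions 6-7)
  Group 4: 'd' x 4 (positions 8-11)
Total groups: 4

4


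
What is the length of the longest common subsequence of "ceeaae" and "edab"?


LCS of "ceeaae" and "edab"
DP table:
           e    d    a    b
      0    0    0    0    0
  c   0    0    0    0    0
  e   0    1    1    1    1
  e   0    1    1    1    1
  a   0    1    1    2    2
  a   0    1    1    2    2
  e   0    1    1    2    2
LCS length = dp[6][4] = 2

2


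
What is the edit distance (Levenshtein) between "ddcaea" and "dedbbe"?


Computing edit distance: "ddcaea" -> "dedbbe"
DP table:
           d    e    d    b    b    e
      0    1    2    3    4    5    6
  d   1    0    1    2    3    4    5
  d   2    1    1    1    2    3    4
  c   3    2    2    2    2    3    4
  a   4    3    3    3    3    3    4
  e   5    4    3    4    4    4    3
  a   6    5    4    4    5    5    4
Edit distance = dp[6][6] = 4

4


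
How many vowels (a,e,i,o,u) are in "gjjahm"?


Input: gjjahm
Checking each character:
  'g' at position 0: consonant
  'j' at position 1: consonant
  'j' at position 2: consonant
  'a' at position 3: vowel (running total: 1)
  'h' at position 4: consonant
  'm' at position 5: consonant
Total vowels: 1

1


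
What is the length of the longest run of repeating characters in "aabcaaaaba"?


Input: "aabcaaaaba"
Scanning for longest run:
  Position 1 ('a'): continues run of 'a', length=2
  Position 2 ('b'): new char, reset run to 1
  Position 3 ('c'): new char, reset run to 1
  Position 4 ('a'): new char, reset run to 1
  Position 5 ('a'): continues run of 'a', length=2
  Position 6 ('a'): continues run of 'a', length=3
  Position 7 ('a'): continues run of 'a', length=4
  Position 8 ('b'): new char, reset run to 1
  Position 9 ('a'): new char, reset run to 1
Longest run: 'a' with length 4

4


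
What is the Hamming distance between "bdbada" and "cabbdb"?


Comparing "bdbada" and "cabbdb" position by position:
  Position 0: 'b' vs 'c' => differ
  Position 1: 'd' vs 'a' => differ
  Position 2: 'b' vs 'b' => same
  Position 3: 'a' vs 'b' => differ
  Position 4: 'd' vs 'd' => same
  Position 5: 'a' vs 'b' => differ
Total differences (Hamming distance): 4

4


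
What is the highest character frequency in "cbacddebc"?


Input: cbacddebc
Character counts:
  'a': 1
  'b': 2
  'c': 3
  'd': 2
  'e': 1
Maximum frequency: 3

3


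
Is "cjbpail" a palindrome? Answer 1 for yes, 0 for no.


Input: cjbpail
Reversed: liapbjc
  Compare pos 0 ('c') with pos 6 ('l'): MISMATCH
  Compare pos 1 ('j') with pos 5 ('i'): MISMATCH
  Compare pos 2 ('b') with pos 4 ('a'): MISMATCH
Result: not a palindrome

0


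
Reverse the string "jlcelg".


Input: jlcelg
Reading characters right to left:
  Position 5: 'g'
  Position 4: 'l'
  Position 3: 'e'
  Position 2: 'c'
  Position 1: 'l'
  Position 0: 'j'
Reversed: gleclj

gleclj


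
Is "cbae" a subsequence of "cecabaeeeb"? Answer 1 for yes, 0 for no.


Check if "cbae" is a subsequence of "cecabaeeeb"
Greedy scan:
  Position 0 ('c'): matches sub[0] = 'c'
  Position 1 ('e'): no match needed
  Position 2 ('c'): no match needed
  Position 3 ('a'): no match needed
  Position 4 ('b'): matches sub[1] = 'b'
  Position 5 ('a'): matches sub[2] = 'a'
  Position 6 ('e'): matches sub[3] = 'e'
  Position 7 ('e'): no match needed
  Position 8 ('e'): no match needed
  Position 9 ('b'): no match needed
All 4 characters matched => is a subsequence

1


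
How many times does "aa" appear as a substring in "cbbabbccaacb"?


Searching for "aa" in "cbbabbccaacb"
Scanning each position:
  Position 0: "cb" => no
  Position 1: "bb" => no
  Position 2: "ba" => no
  Position 3: "ab" => no
  Position 4: "bb" => no
  Position 5: "bc" => no
  Position 6: "cc" => no
  Position 7: "ca" => no
  Position 8: "aa" => MATCH
  Position 9: "ac" => no
  Position 10: "cb" => no
Total occurrences: 1

1


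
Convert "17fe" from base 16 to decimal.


Input: "17fe" in base 16
Positional expansion:
  Digit '1' (value 1) x 16^3 = 4096
  Digit '7' (value 7) x 16^2 = 1792
  Digit 'f' (value 15) x 16^1 = 240
  Digit 'e' (value 14) x 16^0 = 14
Sum = 6142

6142


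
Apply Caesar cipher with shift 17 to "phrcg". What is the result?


Caesar cipher: shift "phrcg" by 17
  'p' (pos 15) + 17 = pos 6 = 'g'
  'h' (pos 7) + 17 = pos 24 = 'y'
  'r' (pos 17) + 17 = pos 8 = 'i'
  'c' (pos 2) + 17 = pos 19 = 't'
  'g' (pos 6) + 17 = pos 23 = 'x'
Result: gyitx

gyitx


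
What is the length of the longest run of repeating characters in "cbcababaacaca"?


Input: "cbcababaacaca"
Scanning for longest run:
  Position 1 ('b'): new char, reset run to 1
  Position 2 ('c'): new char, reset run to 1
  Position 3 ('a'): new char, reset run to 1
  Position 4 ('b'): new char, reset run to 1
  Position 5 ('a'): new char, reset run to 1
  Position 6 ('b'): new char, reset run to 1
  Position 7 ('a'): new char, reset run to 1
  Position 8 ('a'): continues run of 'a', length=2
  Position 9 ('c'): new char, reset run to 1
  Position 10 ('a'): new char, reset run to 1
  Position 11 ('c'): new char, reset run to 1
  Position 12 ('a'): new char, reset run to 1
Longest run: 'a' with length 2

2


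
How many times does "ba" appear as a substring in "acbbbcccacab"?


Searching for "ba" in "acbbbcccacab"
Scanning each position:
  Position 0: "ac" => no
  Position 1: "cb" => no
  Position 2: "bb" => no
  Position 3: "bb" => no
  Position 4: "bc" => no
  Position 5: "cc" => no
  Position 6: "cc" => no
  Position 7: "ca" => no
  Position 8: "ac" => no
  Position 9: "ca" => no
  Position 10: "ab" => no
Total occurrences: 0

0


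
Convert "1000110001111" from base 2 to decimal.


Input: "1000110001111" in base 2
Positional expansion:
  Digit '1' (value 1) x 2^12 = 4096
  Digit '0' (value 0) x 2^11 = 0
  Digit '0' (value 0) x 2^10 = 0
  Digit '0' (value 0) x 2^9 = 0
  Digit '1' (value 1) x 2^8 = 256
  Digit '1' (value 1) x 2^7 = 128
  Digit '0' (value 0) x 2^6 = 0
  Digit '0' (value 0) x 2^5 = 0
  Digit '0' (value 0) x 2^4 = 0
  Digit '1' (value 1) x 2^3 = 8
  Digit '1' (value 1) x 2^2 = 4
  Digit '1' (value 1) x 2^1 = 2
  Digit '1' (value 1) x 2^0 = 1
Sum = 4495

4495


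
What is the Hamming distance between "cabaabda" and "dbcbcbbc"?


Comparing "cabaabda" and "dbcbcbbc" position by position:
  Position 0: 'c' vs 'd' => differ
  Position 1: 'a' vs 'b' => differ
  Position 2: 'b' vs 'c' => differ
  Position 3: 'a' vs 'b' => differ
  Position 4: 'a' vs 'c' => differ
  Position 5: 'b' vs 'b' => same
  Position 6: 'd' vs 'b' => differ
  Position 7: 'a' vs 'c' => differ
Total differences (Hamming distance): 7

7


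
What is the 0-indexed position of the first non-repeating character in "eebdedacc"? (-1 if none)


Input: eebdedacc
Character frequencies:
  'a': 1
  'b': 1
  'c': 2
  'd': 2
  'e': 3
Scanning left to right for freq == 1:
  Position 0 ('e'): freq=3, skip
  Position 1 ('e'): freq=3, skip
  Position 2 ('b'): unique! => answer = 2

2


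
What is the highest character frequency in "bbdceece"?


Input: bbdceece
Character counts:
  'b': 2
  'c': 2
  'd': 1
  'e': 3
Maximum frequency: 3

3


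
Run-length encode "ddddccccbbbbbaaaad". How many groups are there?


Input: ddddccccbbbbbaaaad
Scanning for consecutive runs:
  Group 1: 'd' x 4 (positions 0-3)
  Group 2: 'c' x 4 (positions 4-7)
  Group 3: 'b' x 5 (positions 8-12)
  Group 4: 'a' x 4 (positions 13-16)
  Group 5: 'd' x 1 (positions 17-17)
Total groups: 5

5


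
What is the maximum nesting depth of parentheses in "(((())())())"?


Input: "(((())())())"
Tracking depth:
  Position 0 '(': depth becomes 1
  Position 1 '(': depth becomes 2
  Position 2 '(': depth becomes 3
  Position 3 '(': depth becomes 4
  Position 4 ')': depth becomes 3
  Position 5 ')': depth becomes 2
  Position 6 '(': depth becomes 3
  Position 7 ')': depth becomes 2
  Position 8 ')': depth becomes 1
  Position 9 '(': depth becomes 2
  Position 10 ')': depth becomes 1
  Position 11 ')': depth becomes 0
Maximum depth reached: 4

4


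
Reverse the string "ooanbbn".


Input: ooanbbn
Reading characters right to left:
  Position 6: 'n'
  Position 5: 'b'
  Position 4: 'b'
  Position 3: 'n'
  Position 2: 'a'
  Position 1: 'o'
  Position 0: 'o'
Reversed: nbbnaoo

nbbnaoo


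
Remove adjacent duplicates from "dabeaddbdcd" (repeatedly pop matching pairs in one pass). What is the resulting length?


Input: dabeaddbdcd
Stack-based adjacent duplicate removal:
  Read 'd': push. Stack: d
  Read 'a': push. Stack: da
  Read 'b': push. Stack: dab
  Read 'e': push. Stack: dabe
  Read 'a': push. Stack: dabea
  Read 'd': push. Stack: dabead
  Read 'd': matches stack top 'd' => pop. Stack: dabea
  Read 'b': push. Stack: dabeab
  Read 'd': push. Stack: dabeabd
  Read 'c': push. Stack: dabeabdc
  Read 'd': push. Stack: dabeabdcd
Final stack: "dabeabdcd" (length 9)

9


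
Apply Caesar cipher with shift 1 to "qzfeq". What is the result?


Caesar cipher: shift "qzfeq" by 1
  'q' (pos 16) + 1 = pos 17 = 'r'
  'z' (pos 25) + 1 = pos 0 = 'a'
  'f' (pos 5) + 1 = pos 6 = 'g'
  'e' (pos 4) + 1 = pos 5 = 'f'
  'q' (pos 16) + 1 = pos 17 = 'r'
Result: ragfr

ragfr


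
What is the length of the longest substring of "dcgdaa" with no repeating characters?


Input: "dcgdaa"
Sliding window (track last position of each char):
  Position 0 ('d'): window [0,0] length 1 -- new best
  Position 1 ('c'): window [0,1] length 2 -- new best
  Position 2 ('g'): window [0,2] length 3 -- new best
  Position 3 ('d'): repeat (last at 0), move window start to 1
  Position 3 ('d'): window [1,3] length 3
  Position 4 ('a'): window [1,4] length 4 -- new best
  Position 5 ('a'): repeat (last at 4), move window start to 5
  Position 5 ('a'): window [5,5] length 1
Longest substring with no repeats: "cgda" with length 4

4


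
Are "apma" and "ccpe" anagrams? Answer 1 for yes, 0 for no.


Strings: "apma", "ccpe"
Sorted first:  aamp
Sorted second: ccep
Differ at position 0: 'a' vs 'c' => not anagrams

0


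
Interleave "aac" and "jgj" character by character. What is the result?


Interleaving "aac" and "jgj":
  Position 0: 'a' from first, 'j' from second => "aj"
  Position 1: 'a' from first, 'g' from second => "ag"
  Position 2: 'c' from first, 'j' from second => "cj"
Result: ajagcj

ajagcj


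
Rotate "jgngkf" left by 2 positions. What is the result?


Input: "jgngkf", rotate left by 2
First 2 characters: "jg"
Remaining characters: "ngkf"
Concatenate remaining + first: "ngkf" + "jg" = "ngkfjg"

ngkfjg


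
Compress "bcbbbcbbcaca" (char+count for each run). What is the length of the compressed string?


Input: bcbbbcbbcaca
Runs:
  'b' x 1 => "b1"
  'c' x 1 => "c1"
  'b' x 3 => "b3"
  'c' x 1 => "c1"
  'b' x 2 => "b2"
  'c' x 1 => "c1"
  'a' x 1 => "a1"
  'c' x 1 => "c1"
  'a' x 1 => "a1"
Compressed: "b1c1b3c1b2c1a1c1a1"
Compressed length: 18

18


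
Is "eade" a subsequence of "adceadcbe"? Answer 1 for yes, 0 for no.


Check if "eade" is a subsequence of "adceadcbe"
Greedy scan:
  Position 0 ('a'): no match needed
  Position 1 ('d'): no match needed
  Position 2 ('c'): no match needed
  Position 3 ('e'): matches sub[0] = 'e'
  Position 4 ('a'): matches sub[1] = 'a'
  Position 5 ('d'): matches sub[2] = 'd'
  Position 6 ('c'): no match needed
  Position 7 ('b'): no match needed
  Position 8 ('e'): matches sub[3] = 'e'
All 4 characters matched => is a subsequence

1


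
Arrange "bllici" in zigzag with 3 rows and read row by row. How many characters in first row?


Zigzag "bllici" into 3 rows:
Placing characters:
  'b' => row 0
  'l' => row 1
  'l' => row 2
  'i' => row 1
  'c' => row 0
  'i' => row 1
Rows:
  Row 0: "bc"
  Row 1: "lii"
  Row 2: "l"
First row length: 2

2
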